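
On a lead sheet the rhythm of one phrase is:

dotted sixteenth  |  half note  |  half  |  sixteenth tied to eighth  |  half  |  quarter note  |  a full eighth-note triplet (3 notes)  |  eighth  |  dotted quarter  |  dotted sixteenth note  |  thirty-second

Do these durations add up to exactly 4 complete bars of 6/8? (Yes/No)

No

One bar of 6/8 = 24 thirty-second notes, so 4 bars = 96.
Working in thirty-second notes: dotted sixteenth = 3; half note = 16; half = 16; sixteenth tied to eighth (sixteenth + eighth) = 6; half = 16; quarter note = 8; a full eighth-note triplet (3 notes) (three triplet eighths span one quarter) = 8; eighth = 4; dotted quarter = 12; dotted sixteenth note = 3; thirty-second = 1.
Altogether 3 + 16 + 16 + 6 + 16 + 8 + 8 + 4 + 12 + 3 + 1 = 93.
93 falls short of 96, so the answer is No.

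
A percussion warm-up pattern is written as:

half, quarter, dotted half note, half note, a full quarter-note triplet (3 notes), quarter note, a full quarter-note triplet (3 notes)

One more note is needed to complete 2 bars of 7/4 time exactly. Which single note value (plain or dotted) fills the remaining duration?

quarter note

2 bars of 7/4 = 14 quarter notes.
Each duration in quarter notes: half = 2; quarter = 1; dotted half note = 3; half note = 2; a full quarter-note triplet (3 notes) (three triplet quarters span one half) = 2; quarter note = 1; a full quarter-note triplet (3 notes) (three triplet quarters span one half) = 2.
Sum: 2 + 1 + 3 + 2 + 2 + 1 + 2 = 13.
Remaining: 14 − 13 = 1 quarter note, which is a quarter note.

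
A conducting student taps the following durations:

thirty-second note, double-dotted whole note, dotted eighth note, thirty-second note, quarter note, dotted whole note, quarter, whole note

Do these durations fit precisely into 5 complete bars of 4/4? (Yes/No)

One bar of 4/4 = 32 thirty-second notes, so 5 bars = 160.
Convert each value to thirty-second notes: thirty-second note = 1; double-dotted whole note = 56; dotted eighth note = 6; thirty-second note = 1; quarter note = 8; dotted whole note = 48; quarter = 8; whole note = 32.
Sum: 1 + 56 + 6 + 1 + 8 + 48 + 8 + 32 = 160.
160 equals 160, so the answer is Yes.

Yes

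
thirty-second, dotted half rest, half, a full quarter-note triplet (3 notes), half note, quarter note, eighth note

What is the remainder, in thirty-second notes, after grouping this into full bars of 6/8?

One bar of 6/8 = 24 thirty-second notes.
Convert each value to thirty-second notes: thirty-second = 1; dotted half rest = 24; half = 16; a full quarter-note triplet (3 notes) (three triplet quarters span one half) = 16; half note = 16; quarter note = 8; eighth note = 4.
Altogether 1 + 24 + 16 + 16 + 16 + 8 + 4 = 85.
85 ÷ 24 = 3 complete bars with 13 thirty-second notes remaining.

13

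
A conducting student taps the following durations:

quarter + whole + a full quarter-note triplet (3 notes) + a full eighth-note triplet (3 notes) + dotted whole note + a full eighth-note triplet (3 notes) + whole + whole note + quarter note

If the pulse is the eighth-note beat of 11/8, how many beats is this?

One eighth-note beat = 2 sixteenth notes.
Express everything in sixteenth notes: quarter = 4; whole = 16; a full quarter-note triplet (3 notes) (three triplet quarters span one half) = 8; a full eighth-note triplet (3 notes) (three triplet eighths span one quarter) = 4; dotted whole note = 24; a full eighth-note triplet (3 notes) (three triplet eighths span one quarter) = 4; whole = 16; whole note = 16; quarter note = 4.
Sum: 4 + 16 + 8 + 4 + 24 + 4 + 16 + 16 + 4 = 96.
96 ÷ 2 = 48 beats.

48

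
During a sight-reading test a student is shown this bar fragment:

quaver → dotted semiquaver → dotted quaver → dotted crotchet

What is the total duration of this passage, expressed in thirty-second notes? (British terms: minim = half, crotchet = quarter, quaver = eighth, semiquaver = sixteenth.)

25

Working in thirty-second notes: quaver = 4; dotted semiquaver = 3; dotted quaver = 6; dotted crotchet = 12.
Sum: 4 + 3 + 6 + 12 = 25 thirty-second notes.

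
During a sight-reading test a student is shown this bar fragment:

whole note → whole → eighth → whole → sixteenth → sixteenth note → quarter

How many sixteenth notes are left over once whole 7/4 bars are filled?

0

One bar of 7/4 = 28 sixteenth notes.
Each duration in sixteenth notes: whole note = 16; whole = 16; eighth = 2; whole = 16; sixteenth = 1; sixteenth note = 1; quarter = 4.
Total: 16 + 16 + 2 + 16 + 1 + 1 + 4 = 56.
56 ÷ 28 = 2 complete bars with 0 sixteenth notes remaining.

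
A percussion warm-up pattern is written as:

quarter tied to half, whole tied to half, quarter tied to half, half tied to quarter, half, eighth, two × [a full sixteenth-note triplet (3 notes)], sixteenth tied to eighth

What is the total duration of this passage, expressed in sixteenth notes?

77

Working in sixteenth notes: quarter tied to half (quarter + half) = 12; whole tied to half (whole + half) = 24; quarter tied to half (quarter + half) = 12; half tied to quarter (half + quarter) = 12; half = 8; eighth = 2; a full sixteenth-note triplet (3 notes) (three triplet sixteenths span one eighth) = 2; a full sixteenth-note triplet (3 notes) (three triplet sixteenths span one eighth) = 2; sixteenth tied to eighth (sixteenth + eighth) = 3.
Total: 12 + 24 + 12 + 12 + 8 + 2 + 2 + 2 + 3 = 77 sixteenth notes.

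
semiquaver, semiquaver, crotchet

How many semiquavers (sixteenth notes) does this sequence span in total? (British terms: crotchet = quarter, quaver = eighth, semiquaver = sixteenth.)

6

In sixteenth notes: semiquaver = 1; semiquaver = 1; crotchet = 4.
Altogether 1 + 1 + 4 = 6 sixteenth notes.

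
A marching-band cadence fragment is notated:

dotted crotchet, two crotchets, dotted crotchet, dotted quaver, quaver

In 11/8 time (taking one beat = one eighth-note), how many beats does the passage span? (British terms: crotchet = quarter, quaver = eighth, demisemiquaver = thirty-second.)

One eighth-note beat = 2 sixteenth notes.
Express everything in sixteenth notes: dotted crotchet = 6; crotchet = 4; crotchet = 4; dotted crotchet = 6; dotted quaver = 3; quaver = 2.
Adding: 6 + 4 + 4 + 6 + 3 + 2 = 25.
25 ÷ 2 = 12.5 beats.

12.5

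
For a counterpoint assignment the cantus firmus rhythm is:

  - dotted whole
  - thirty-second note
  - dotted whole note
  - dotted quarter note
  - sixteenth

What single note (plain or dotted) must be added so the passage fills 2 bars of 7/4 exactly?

thirty-second note

2 bars of 7/4 = 112 thirty-second notes.
Convert each value to thirty-second notes: dotted whole = 48; thirty-second note = 1; dotted whole note = 48; dotted quarter note = 12; sixteenth = 2.
Altogether 48 + 1 + 48 + 12 + 2 = 111.
Remaining: 112 − 111 = 1 thirty-second note, which is a thirty-second note.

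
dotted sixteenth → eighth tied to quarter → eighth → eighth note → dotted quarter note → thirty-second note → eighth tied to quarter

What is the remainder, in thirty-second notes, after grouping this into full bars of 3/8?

0

One bar of 3/8 = 12 thirty-second notes.
In thirty-second notes: dotted sixteenth = 3; eighth tied to quarter (eighth + quarter) = 12; eighth = 4; eighth note = 4; dotted quarter note = 12; thirty-second note = 1; eighth tied to quarter (eighth + quarter) = 12.
Altogether 3 + 12 + 4 + 4 + 12 + 1 + 12 = 48.
48 ÷ 12 = 4 complete bars with 0 thirty-second notes remaining.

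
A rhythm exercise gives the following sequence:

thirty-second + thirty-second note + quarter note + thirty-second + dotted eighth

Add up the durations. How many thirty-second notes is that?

17

Express everything in thirty-second notes: thirty-second = 1; thirty-second note = 1; quarter note = 8; thirty-second = 1; dotted eighth = 6.
Sum: 1 + 1 + 8 + 1 + 6 = 17 thirty-second notes.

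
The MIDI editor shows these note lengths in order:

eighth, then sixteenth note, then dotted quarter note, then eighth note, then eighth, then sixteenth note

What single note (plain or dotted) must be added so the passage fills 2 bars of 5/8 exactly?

dotted quarter note

2 bars of 5/8 = 20 sixteenth notes.
Convert each value to sixteenth notes: eighth = 2; sixteenth note = 1; dotted quarter note = 6; eighth note = 2; eighth = 2; sixteenth note = 1.
Sum: 2 + 1 + 6 + 2 + 2 + 1 = 14.
Remaining: 20 − 14 = 6 sixteenth notes, which is a dotted quarter note.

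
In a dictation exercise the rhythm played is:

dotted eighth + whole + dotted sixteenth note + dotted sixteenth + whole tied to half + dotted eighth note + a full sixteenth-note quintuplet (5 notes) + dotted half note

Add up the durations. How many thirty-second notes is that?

Convert each value to thirty-second notes: dotted eighth = 6; whole = 32; dotted sixteenth note = 3; dotted sixteenth = 3; whole tied to half (whole + half) = 48; dotted eighth note = 6; a full sixteenth-note quintuplet (5 notes) (five quintuplet sixteenths span one quarter) = 8; dotted half note = 24.
Sum: 6 + 32 + 3 + 3 + 48 + 6 + 8 + 24 = 130 thirty-second notes.

130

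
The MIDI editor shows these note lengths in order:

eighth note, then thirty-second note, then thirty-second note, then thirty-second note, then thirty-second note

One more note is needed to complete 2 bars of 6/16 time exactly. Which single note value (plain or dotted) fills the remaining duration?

half note

2 bars of 6/16 = 24 thirty-second notes.
Each duration in thirty-second notes: eighth note = 4; thirty-second note = 1; thirty-second note = 1; thirty-second note = 1; thirty-second note = 1.
Sum: 4 + 1 + 1 + 1 + 1 = 8.
Remaining: 24 − 8 = 16 thirty-second notes, which is a half note.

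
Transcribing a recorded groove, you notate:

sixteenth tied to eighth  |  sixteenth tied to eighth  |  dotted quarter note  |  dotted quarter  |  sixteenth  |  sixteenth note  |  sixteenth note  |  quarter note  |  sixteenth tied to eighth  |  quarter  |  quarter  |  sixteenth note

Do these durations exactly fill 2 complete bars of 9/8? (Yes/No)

One bar of 9/8 = 18 sixteenth notes, so 2 bars = 36.
Working in sixteenth notes: sixteenth tied to eighth (sixteenth + eighth) = 3; sixteenth tied to eighth (sixteenth + eighth) = 3; dotted quarter note = 6; dotted quarter = 6; sixteenth = 1; sixteenth note = 1; sixteenth note = 1; quarter note = 4; sixteenth tied to eighth (sixteenth + eighth) = 3; quarter = 4; quarter = 4; sixteenth note = 1.
Sum: 3 + 3 + 6 + 6 + 1 + 1 + 1 + 4 + 3 + 4 + 4 + 1 = 37.
37 exceeds 36, so the answer is No.

No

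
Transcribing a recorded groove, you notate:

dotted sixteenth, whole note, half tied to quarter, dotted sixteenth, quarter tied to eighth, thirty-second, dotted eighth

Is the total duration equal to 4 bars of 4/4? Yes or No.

One bar of 4/4 = 32 thirty-second notes, so 4 bars = 128.
Express everything in thirty-second notes: dotted sixteenth = 3; whole note = 32; half tied to quarter (half + quarter) = 24; dotted sixteenth = 3; quarter tied to eighth (quarter + eighth) = 12; thirty-second = 1; dotted eighth = 6.
Total: 3 + 32 + 24 + 3 + 12 + 1 + 6 = 81.
81 falls short of 128, so the answer is No.

No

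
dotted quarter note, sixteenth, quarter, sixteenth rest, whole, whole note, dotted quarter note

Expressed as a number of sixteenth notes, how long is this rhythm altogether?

50

Express everything in sixteenth notes: dotted quarter note = 6; sixteenth = 1; quarter = 4; sixteenth rest = 1; whole = 16; whole note = 16; dotted quarter note = 6.
Adding: 6 + 1 + 4 + 1 + 16 + 16 + 6 = 50 sixteenth notes.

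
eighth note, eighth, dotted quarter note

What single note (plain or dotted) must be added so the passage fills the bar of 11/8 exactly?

The bar of 11/8 = 11 eighth notes.
Each duration in eighth notes: eighth note = 1; eighth = 1; dotted quarter note = 3.
Sum: 1 + 1 + 3 = 5.
Remaining: 11 − 5 = 6 eighth notes, which is a dotted half note.

dotted half note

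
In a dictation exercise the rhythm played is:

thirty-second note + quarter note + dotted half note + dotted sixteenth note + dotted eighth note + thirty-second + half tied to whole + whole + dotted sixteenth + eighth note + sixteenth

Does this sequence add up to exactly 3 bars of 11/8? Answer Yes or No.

One bar of 11/8 = 44 thirty-second notes, so 3 bars = 132.
Express everything in thirty-second notes: thirty-second note = 1; quarter note = 8; dotted half note = 24; dotted sixteenth note = 3; dotted eighth note = 6; thirty-second = 1; half tied to whole (half + whole) = 48; whole = 32; dotted sixteenth = 3; eighth note = 4; sixteenth = 2.
Sum: 1 + 8 + 24 + 3 + 6 + 1 + 48 + 32 + 3 + 4 + 2 = 132.
132 equals 132, so the answer is Yes.

Yes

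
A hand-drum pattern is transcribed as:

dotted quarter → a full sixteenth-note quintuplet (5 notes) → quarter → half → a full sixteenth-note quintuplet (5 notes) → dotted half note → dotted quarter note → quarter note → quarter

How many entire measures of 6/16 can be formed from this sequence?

8

One bar of 6/16 = 3 eighth notes.
Each duration in eighth notes: dotted quarter = 3; a full sixteenth-note quintuplet (5 notes) (five quintuplet sixteenths span one quarter) = 2; quarter = 2; half = 4; a full sixteenth-note quintuplet (5 notes) (five quintuplet sixteenths span one quarter) = 2; dotted half note = 6; dotted quarter note = 3; quarter note = 2; quarter = 2.
Total: 3 + 2 + 2 + 4 + 2 + 6 + 3 + 2 + 2 = 26.
26 ÷ 3 = 8 complete bars with 2 left over.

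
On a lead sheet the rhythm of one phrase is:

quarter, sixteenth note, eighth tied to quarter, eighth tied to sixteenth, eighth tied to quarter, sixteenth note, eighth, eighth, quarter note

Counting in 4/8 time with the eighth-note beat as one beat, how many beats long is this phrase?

14.5

One eighth-note beat = 2 sixteenth notes.
Convert each value to sixteenth notes: quarter = 4; sixteenth note = 1; eighth tied to quarter (eighth + quarter) = 6; eighth tied to sixteenth (eighth + sixteenth) = 3; eighth tied to quarter (eighth + quarter) = 6; sixteenth note = 1; eighth = 2; eighth = 2; quarter note = 4.
Sum: 4 + 1 + 6 + 3 + 6 + 1 + 2 + 2 + 4 = 29.
29 ÷ 2 = 14.5 beats.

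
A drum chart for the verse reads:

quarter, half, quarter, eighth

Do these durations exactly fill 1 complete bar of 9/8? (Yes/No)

Yes

One bar of 9/8 = 9 eighth notes.
In eighth notes: quarter = 2; half = 4; quarter = 2; eighth = 1.
Sum: 2 + 4 + 2 + 1 = 9.
9 equals 9, so the answer is Yes.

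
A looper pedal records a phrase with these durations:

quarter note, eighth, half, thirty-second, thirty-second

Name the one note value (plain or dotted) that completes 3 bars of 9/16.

3 bars of 9/16 = 54 thirty-second notes.
Working in thirty-second notes: quarter note = 8; eighth = 4; half = 16; thirty-second = 1; thirty-second = 1.
Altogether 8 + 4 + 16 + 1 + 1 = 30.
Remaining: 54 − 30 = 24 thirty-second notes, which is a dotted half note.

dotted half note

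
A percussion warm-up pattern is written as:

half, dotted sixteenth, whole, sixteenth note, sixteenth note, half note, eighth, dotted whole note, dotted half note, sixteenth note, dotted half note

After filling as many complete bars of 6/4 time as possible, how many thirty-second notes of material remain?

One bar of 6/4 = 48 thirty-second notes.
Convert each value to thirty-second notes: half = 16; dotted sixteenth = 3; whole = 32; sixteenth note = 2; sixteenth note = 2; half note = 16; eighth = 4; dotted whole note = 48; dotted half note = 24; sixteenth note = 2; dotted half note = 24.
Adding: 16 + 3 + 32 + 2 + 2 + 16 + 4 + 48 + 24 + 2 + 24 = 173.
173 ÷ 48 = 3 complete bars with 29 thirty-second notes remaining.

29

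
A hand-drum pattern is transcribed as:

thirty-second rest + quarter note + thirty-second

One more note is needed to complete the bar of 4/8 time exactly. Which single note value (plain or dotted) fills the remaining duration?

The bar of 4/8 = 16 thirty-second notes.
Express everything in thirty-second notes: thirty-second rest = 1; quarter note = 8; thirty-second = 1.
Altogether 1 + 8 + 1 = 10.
Remaining: 16 − 10 = 6 thirty-second notes, which is a dotted eighth note.

dotted eighth note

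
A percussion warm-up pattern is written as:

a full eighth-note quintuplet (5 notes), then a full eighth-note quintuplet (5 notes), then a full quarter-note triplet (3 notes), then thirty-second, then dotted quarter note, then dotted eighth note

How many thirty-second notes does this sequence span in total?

Convert each value to thirty-second notes: a full eighth-note quintuplet (5 notes) (five quintuplet eighths span one half) = 16; a full eighth-note quintuplet (5 notes) (five quintuplet eighths span one half) = 16; a full quarter-note triplet (3 notes) (three triplet quarters span one half) = 16; thirty-second = 1; dotted quarter note = 12; dotted eighth note = 6.
Total: 16 + 16 + 16 + 1 + 12 + 6 = 67 thirty-second notes.

67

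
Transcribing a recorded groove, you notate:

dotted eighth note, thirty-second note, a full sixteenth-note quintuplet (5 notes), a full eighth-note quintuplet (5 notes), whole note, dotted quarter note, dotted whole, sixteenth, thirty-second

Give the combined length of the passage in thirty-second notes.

Express everything in thirty-second notes: dotted eighth note = 6; thirty-second note = 1; a full sixteenth-note quintuplet (5 notes) (five quintuplet sixteenths span one quarter) = 8; a full eighth-note quintuplet (5 notes) (five quintuplet eighths span one half) = 16; whole note = 32; dotted quarter note = 12; dotted whole = 48; sixteenth = 2; thirty-second = 1.
Total: 6 + 1 + 8 + 16 + 32 + 12 + 48 + 2 + 1 = 126 thirty-second notes.

126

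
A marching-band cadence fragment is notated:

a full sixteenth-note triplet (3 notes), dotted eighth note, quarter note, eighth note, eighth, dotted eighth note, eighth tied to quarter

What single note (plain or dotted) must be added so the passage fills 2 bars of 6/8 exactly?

2 bars of 6/8 = 24 sixteenth notes.
Each duration in sixteenth notes: a full sixteenth-note triplet (3 notes) (three triplet sixteenths span one eighth) = 2; dotted eighth note = 3; quarter note = 4; eighth note = 2; eighth = 2; dotted eighth note = 3; eighth tied to quarter (eighth + quarter) = 6.
Adding: 2 + 3 + 4 + 2 + 2 + 3 + 6 = 22.
Remaining: 24 − 22 = 2 sixteenth notes, which is a eighth note.

eighth note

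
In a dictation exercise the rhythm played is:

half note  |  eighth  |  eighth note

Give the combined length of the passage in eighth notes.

6

In eighth notes: half note = 4; eighth = 1; eighth note = 1.
Total: 4 + 1 + 1 = 6 eighth notes.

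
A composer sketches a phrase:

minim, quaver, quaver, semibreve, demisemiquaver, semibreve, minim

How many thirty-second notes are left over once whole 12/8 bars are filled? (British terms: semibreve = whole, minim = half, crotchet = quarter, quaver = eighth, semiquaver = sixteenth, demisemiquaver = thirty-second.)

9

One bar of 12/8 = 48 thirty-second notes.
Working in thirty-second notes: minim = 16; quaver = 4; quaver = 4; semibreve = 32; demisemiquaver = 1; semibreve = 32; minim = 16.
Altogether 16 + 4 + 4 + 32 + 1 + 32 + 16 = 105.
105 ÷ 48 = 2 complete bars with 9 thirty-second notes remaining.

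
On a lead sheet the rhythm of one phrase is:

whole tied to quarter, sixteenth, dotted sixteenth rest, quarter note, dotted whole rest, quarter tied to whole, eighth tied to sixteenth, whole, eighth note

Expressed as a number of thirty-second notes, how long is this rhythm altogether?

In thirty-second notes: whole tied to quarter (whole + quarter) = 40; sixteenth = 2; dotted sixteenth rest = 3; quarter note = 8; dotted whole rest = 48; quarter tied to whole (quarter + whole) = 40; eighth tied to sixteenth (eighth + sixteenth) = 6; whole = 32; eighth note = 4.
Total: 40 + 2 + 3 + 8 + 48 + 40 + 6 + 32 + 4 = 183 thirty-second notes.

183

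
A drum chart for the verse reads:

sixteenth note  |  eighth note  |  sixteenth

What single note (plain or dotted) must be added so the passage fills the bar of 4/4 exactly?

dotted half note

The bar of 4/4 = 16 sixteenth notes.
Convert each value to sixteenth notes: sixteenth note = 1; eighth note = 2; sixteenth = 1.
Adding: 1 + 2 + 1 = 4.
Remaining: 16 − 4 = 12 sixteenth notes, which is a dotted half note.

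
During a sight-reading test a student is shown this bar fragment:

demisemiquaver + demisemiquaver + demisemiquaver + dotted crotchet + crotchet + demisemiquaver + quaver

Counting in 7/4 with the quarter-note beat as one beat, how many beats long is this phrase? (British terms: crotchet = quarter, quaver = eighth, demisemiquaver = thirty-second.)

One quarter-note beat = 8 thirty-second notes.
Convert each value to thirty-second notes: demisemiquaver = 1; demisemiquaver = 1; demisemiquaver = 1; dotted crotchet = 12; crotchet = 8; demisemiquaver = 1; quaver = 4.
Sum: 1 + 1 + 1 + 12 + 8 + 1 + 4 = 28.
28 ÷ 8 = 3.5 beats.

3.5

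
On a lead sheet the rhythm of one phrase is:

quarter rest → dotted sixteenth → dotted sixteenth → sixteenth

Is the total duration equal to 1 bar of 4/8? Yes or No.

One bar of 4/8 = 16 thirty-second notes.
In thirty-second notes: quarter rest = 8; dotted sixteenth = 3; dotted sixteenth = 3; sixteenth = 2.
Altogether 8 + 3 + 3 + 2 = 16.
16 equals 16, so the answer is Yes.

Yes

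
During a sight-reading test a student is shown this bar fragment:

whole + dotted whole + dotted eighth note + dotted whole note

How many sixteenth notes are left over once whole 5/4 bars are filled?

7

One bar of 5/4 = 20 sixteenth notes.
Convert each value to sixteenth notes: whole = 16; dotted whole = 24; dotted eighth note = 3; dotted whole note = 24.
Altogether 16 + 24 + 3 + 24 = 67.
67 ÷ 20 = 3 complete bars with 7 sixteenth notes remaining.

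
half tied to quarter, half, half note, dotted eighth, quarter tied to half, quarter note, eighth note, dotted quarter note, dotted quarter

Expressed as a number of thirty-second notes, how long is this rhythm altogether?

122

Convert each value to thirty-second notes: half tied to quarter (half + quarter) = 24; half = 16; half note = 16; dotted eighth = 6; quarter tied to half (quarter + half) = 24; quarter note = 8; eighth note = 4; dotted quarter note = 12; dotted quarter = 12.
Sum: 24 + 16 + 16 + 6 + 24 + 8 + 4 + 12 + 12 = 122 thirty-second notes.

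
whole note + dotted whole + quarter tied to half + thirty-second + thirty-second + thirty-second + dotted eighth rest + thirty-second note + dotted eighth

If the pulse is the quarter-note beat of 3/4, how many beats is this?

15

One quarter-note beat = 8 thirty-second notes.
Working in thirty-second notes: whole note = 32; dotted whole = 48; quarter tied to half (quarter + half) = 24; thirty-second = 1; thirty-second = 1; thirty-second = 1; dotted eighth rest = 6; thirty-second note = 1; dotted eighth = 6.
Altogether 32 + 48 + 24 + 1 + 1 + 1 + 6 + 1 + 6 = 120.
120 ÷ 8 = 15 beats.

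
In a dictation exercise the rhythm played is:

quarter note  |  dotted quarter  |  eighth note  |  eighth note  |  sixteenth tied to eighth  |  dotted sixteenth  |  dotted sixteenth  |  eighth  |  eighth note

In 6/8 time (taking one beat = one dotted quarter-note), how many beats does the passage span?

4

One dotted quarter-note beat = 12 thirty-second notes.
Each duration in thirty-second notes: quarter note = 8; dotted quarter = 12; eighth note = 4; eighth note = 4; sixteenth tied to eighth (sixteenth + eighth) = 6; dotted sixteenth = 3; dotted sixteenth = 3; eighth = 4; eighth note = 4.
Sum: 8 + 12 + 4 + 4 + 6 + 3 + 3 + 4 + 4 = 48.
48 ÷ 12 = 4 beats.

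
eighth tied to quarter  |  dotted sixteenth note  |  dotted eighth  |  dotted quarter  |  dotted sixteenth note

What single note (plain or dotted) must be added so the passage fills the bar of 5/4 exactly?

eighth note

The bar of 5/4 = 40 thirty-second notes.
Express everything in thirty-second notes: eighth tied to quarter (eighth + quarter) = 12; dotted sixteenth note = 3; dotted eighth = 6; dotted quarter = 12; dotted sixteenth note = 3.
Sum: 12 + 3 + 6 + 12 + 3 = 36.
Remaining: 40 − 36 = 4 thirty-second notes, which is a eighth note.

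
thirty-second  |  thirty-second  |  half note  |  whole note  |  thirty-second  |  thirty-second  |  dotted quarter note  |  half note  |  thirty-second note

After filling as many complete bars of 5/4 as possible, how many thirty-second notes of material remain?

1

One bar of 5/4 = 40 thirty-second notes.
In thirty-second notes: thirty-second = 1; thirty-second = 1; half note = 16; whole note = 32; thirty-second = 1; thirty-second = 1; dotted quarter note = 12; half note = 16; thirty-second note = 1.
Sum: 1 + 1 + 16 + 32 + 1 + 1 + 12 + 16 + 1 = 81.
81 ÷ 40 = 2 complete bars with 1 thirty-second note remaining.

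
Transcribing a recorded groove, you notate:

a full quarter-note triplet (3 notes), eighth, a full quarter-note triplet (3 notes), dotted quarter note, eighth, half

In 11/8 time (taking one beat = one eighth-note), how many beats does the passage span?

One eighth-note beat = 2 sixteenth notes.
Working in sixteenth notes: a full quarter-note triplet (3 notes) (three triplet quarters span one half) = 8; eighth = 2; a full quarter-note triplet (3 notes) (three triplet quarters span one half) = 8; dotted quarter note = 6; eighth = 2; half = 8.
Adding: 8 + 2 + 8 + 6 + 2 + 8 = 34.
34 ÷ 2 = 17 beats.

17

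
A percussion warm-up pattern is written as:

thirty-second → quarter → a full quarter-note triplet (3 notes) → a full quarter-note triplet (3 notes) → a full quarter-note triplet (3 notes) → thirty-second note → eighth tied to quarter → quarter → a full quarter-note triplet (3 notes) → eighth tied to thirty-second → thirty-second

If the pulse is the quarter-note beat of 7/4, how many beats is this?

One quarter-note beat = 8 thirty-second notes.
Convert each value to thirty-second notes: thirty-second = 1; quarter = 8; a full quarter-note triplet (3 notes) (three triplet quarters span one half) = 16; a full quarter-note triplet (3 notes) (three triplet quarters span one half) = 16; a full quarter-note triplet (3 notes) (three triplet quarters span one half) = 16; thirty-second note = 1; eighth tied to quarter (eighth + quarter) = 12; quarter = 8; a full quarter-note triplet (3 notes) (three triplet quarters span one half) = 16; eighth tied to thirty-second (eighth + thirty-second) = 5; thirty-second = 1.
Altogether 1 + 8 + 16 + 16 + 16 + 1 + 12 + 8 + 16 + 5 + 1 = 100.
100 ÷ 8 = 12.5 beats.

12.5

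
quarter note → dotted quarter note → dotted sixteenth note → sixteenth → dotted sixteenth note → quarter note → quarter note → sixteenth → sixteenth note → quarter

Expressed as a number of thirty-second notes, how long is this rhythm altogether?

56

Working in thirty-second notes: quarter note = 8; dotted quarter note = 12; dotted sixteenth note = 3; sixteenth = 2; dotted sixteenth note = 3; quarter note = 8; quarter note = 8; sixteenth = 2; sixteenth note = 2; quarter = 8.
Sum: 8 + 12 + 3 + 2 + 3 + 8 + 8 + 2 + 2 + 8 = 56 thirty-second notes.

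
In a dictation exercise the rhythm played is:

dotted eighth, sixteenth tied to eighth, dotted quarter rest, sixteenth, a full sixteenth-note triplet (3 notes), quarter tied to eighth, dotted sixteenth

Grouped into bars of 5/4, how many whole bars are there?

1

One bar of 5/4 = 40 thirty-second notes.
Express everything in thirty-second notes: dotted eighth = 6; sixteenth tied to eighth (sixteenth + eighth) = 6; dotted quarter rest = 12; sixteenth = 2; a full sixteenth-note triplet (3 notes) (three triplet sixteenths span one eighth) = 4; quarter tied to eighth (quarter + eighth) = 12; dotted sixteenth = 3.
Altogether 6 + 6 + 12 + 2 + 4 + 12 + 3 = 45.
45 ÷ 40 = 1 complete bar with 5 left over.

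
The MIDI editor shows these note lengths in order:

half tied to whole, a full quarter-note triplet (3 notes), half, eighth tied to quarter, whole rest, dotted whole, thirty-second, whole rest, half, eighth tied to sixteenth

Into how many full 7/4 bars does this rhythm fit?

One bar of 7/4 = 56 thirty-second notes.
Working in thirty-second notes: half tied to whole (half + whole) = 48; a full quarter-note triplet (3 notes) (three triplet quarters span one half) = 16; half = 16; eighth tied to quarter (eighth + quarter) = 12; whole rest = 32; dotted whole = 48; thirty-second = 1; whole rest = 32; half = 16; eighth tied to sixteenth (eighth + sixteenth) = 6.
Total: 48 + 16 + 16 + 12 + 32 + 48 + 1 + 32 + 16 + 6 = 227.
227 ÷ 56 = 4 complete bars with 3 left over.

4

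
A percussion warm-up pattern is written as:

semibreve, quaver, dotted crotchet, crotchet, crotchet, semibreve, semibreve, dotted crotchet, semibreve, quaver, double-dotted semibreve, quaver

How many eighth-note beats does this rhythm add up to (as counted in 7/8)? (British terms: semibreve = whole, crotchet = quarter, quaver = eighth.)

59

One eighth-note beat = 2 sixteenth notes.
Working in sixteenth notes: semibreve = 16; quaver = 2; dotted crotchet = 6; crotchet = 4; crotchet = 4; semibreve = 16; semibreve = 16; dotted crotchet = 6; semibreve = 16; quaver = 2; double-dotted semibreve = 28; quaver = 2.
Adding: 16 + 2 + 6 + 4 + 4 + 16 + 16 + 6 + 16 + 2 + 28 + 2 = 118.
118 ÷ 2 = 59 beats.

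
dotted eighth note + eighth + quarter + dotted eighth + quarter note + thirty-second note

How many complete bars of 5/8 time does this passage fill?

1

One bar of 5/8 = 20 thirty-second notes.
Express everything in thirty-second notes: dotted eighth note = 6; eighth = 4; quarter = 8; dotted eighth = 6; quarter note = 8; thirty-second note = 1.
Adding: 6 + 4 + 8 + 6 + 8 + 1 = 33.
33 ÷ 20 = 1 complete bar with 13 left over.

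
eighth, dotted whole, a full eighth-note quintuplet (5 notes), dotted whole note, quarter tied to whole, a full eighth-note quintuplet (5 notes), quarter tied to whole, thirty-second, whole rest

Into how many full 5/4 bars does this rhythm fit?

One bar of 5/4 = 40 thirty-second notes.
Working in thirty-second notes: eighth = 4; dotted whole = 48; a full eighth-note quintuplet (5 notes) (five quintuplet eighths span one half) = 16; dotted whole note = 48; quarter tied to whole (quarter + whole) = 40; a full eighth-note quintuplet (5 notes) (five quintuplet eighths span one half) = 16; quarter tied to whole (quarter + whole) = 40; thirty-second = 1; whole rest = 32.
Altogether 4 + 48 + 16 + 48 + 40 + 16 + 40 + 1 + 32 = 245.
245 ÷ 40 = 6 complete bars with 5 left over.

6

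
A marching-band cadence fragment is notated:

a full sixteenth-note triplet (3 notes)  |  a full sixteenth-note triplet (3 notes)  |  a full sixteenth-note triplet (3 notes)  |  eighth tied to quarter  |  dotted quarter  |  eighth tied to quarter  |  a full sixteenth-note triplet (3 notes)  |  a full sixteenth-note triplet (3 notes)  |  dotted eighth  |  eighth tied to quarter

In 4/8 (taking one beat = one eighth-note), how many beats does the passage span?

18.5

One eighth-note beat = 2 sixteenth notes.
In sixteenth notes: a full sixteenth-note triplet (3 notes) (three triplet sixteenths span one eighth) = 2; a full sixteenth-note triplet (3 notes) (three triplet sixteenths span one eighth) = 2; a full sixteenth-note triplet (3 notes) (three triplet sixteenths span one eighth) = 2; eighth tied to quarter (eighth + quarter) = 6; dotted quarter = 6; eighth tied to quarter (eighth + quarter) = 6; a full sixteenth-note triplet (3 notes) (three triplet sixteenths span one eighth) = 2; a full sixteenth-note triplet (3 notes) (three triplet sixteenths span one eighth) = 2; dotted eighth = 3; eighth tied to quarter (eighth + quarter) = 6.
Total: 2 + 2 + 2 + 6 + 6 + 6 + 2 + 2 + 3 + 6 = 37.
37 ÷ 2 = 18.5 beats.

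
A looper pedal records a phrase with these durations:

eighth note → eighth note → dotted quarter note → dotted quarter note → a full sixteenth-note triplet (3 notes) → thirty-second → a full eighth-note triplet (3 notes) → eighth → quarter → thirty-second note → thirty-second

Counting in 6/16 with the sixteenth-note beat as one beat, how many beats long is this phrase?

One sixteenth-note beat = 2 thirty-second notes.
Each duration in thirty-second notes: eighth note = 4; eighth note = 4; dotted quarter note = 12; dotted quarter note = 12; a full sixteenth-note triplet (3 notes) (three triplet sixteenths span one eighth) = 4; thirty-second = 1; a full eighth-note triplet (3 notes) (three triplet eighths span one quarter) = 8; eighth = 4; quarter = 8; thirty-second note = 1; thirty-second = 1.
Altogether 4 + 4 + 12 + 12 + 4 + 1 + 8 + 4 + 8 + 1 + 1 = 59.
59 ÷ 2 = 29.5 beats.

29.5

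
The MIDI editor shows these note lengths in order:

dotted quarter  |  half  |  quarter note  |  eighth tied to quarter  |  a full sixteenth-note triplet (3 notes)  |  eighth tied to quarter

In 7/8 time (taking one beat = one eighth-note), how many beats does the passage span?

One eighth-note beat = 2 sixteenth notes.
Express everything in sixteenth notes: dotted quarter = 6; half = 8; quarter note = 4; eighth tied to quarter (eighth + quarter) = 6; a full sixteenth-note triplet (3 notes) (three triplet sixteenths span one eighth) = 2; eighth tied to quarter (eighth + quarter) = 6.
Sum: 6 + 8 + 4 + 6 + 2 + 6 = 32.
32 ÷ 2 = 16 beats.

16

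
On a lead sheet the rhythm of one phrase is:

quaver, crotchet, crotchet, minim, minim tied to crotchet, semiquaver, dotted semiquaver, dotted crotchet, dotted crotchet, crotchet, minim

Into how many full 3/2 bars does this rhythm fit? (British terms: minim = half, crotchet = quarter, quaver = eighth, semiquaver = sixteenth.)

One bar of 3/2 = 48 thirty-second notes.
Each duration in thirty-second notes: quaver = 4; crotchet = 8; crotchet = 8; minim = 16; minim tied to crotchet (minim + crotchet) = 24; semiquaver = 2; dotted semiquaver = 3; dotted crotchet = 12; dotted crotchet = 12; crotchet = 8; minim = 16.
Sum: 4 + 8 + 8 + 16 + 24 + 2 + 3 + 12 + 12 + 8 + 16 = 113.
113 ÷ 48 = 2 complete bars with 17 left over.

2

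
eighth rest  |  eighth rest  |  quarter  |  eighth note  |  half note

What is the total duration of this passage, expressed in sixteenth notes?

18

In sixteenth notes: eighth rest = 2; eighth rest = 2; quarter = 4; eighth note = 2; half note = 8.
Sum: 2 + 2 + 4 + 2 + 8 = 18 sixteenth notes.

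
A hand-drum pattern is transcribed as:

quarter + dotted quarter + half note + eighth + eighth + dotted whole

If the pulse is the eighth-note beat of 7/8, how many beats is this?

One eighth-note beat = 2 sixteenth notes.
Each duration in sixteenth notes: quarter = 4; dotted quarter = 6; half note = 8; eighth = 2; eighth = 2; dotted whole = 24.
Total: 4 + 6 + 8 + 2 + 2 + 24 = 46.
46 ÷ 2 = 23 beats.

23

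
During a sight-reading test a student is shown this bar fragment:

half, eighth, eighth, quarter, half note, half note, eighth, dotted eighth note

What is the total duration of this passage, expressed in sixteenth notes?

In sixteenth notes: half = 8; eighth = 2; eighth = 2; quarter = 4; half note = 8; half note = 8; eighth = 2; dotted eighth note = 3.
Total: 8 + 2 + 2 + 4 + 8 + 8 + 2 + 3 = 37 sixteenth notes.

37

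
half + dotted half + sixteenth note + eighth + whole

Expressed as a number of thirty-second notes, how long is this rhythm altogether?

Convert each value to thirty-second notes: half = 16; dotted half = 24; sixteenth note = 2; eighth = 4; whole = 32.
Adding: 16 + 24 + 2 + 4 + 32 = 78 thirty-second notes.

78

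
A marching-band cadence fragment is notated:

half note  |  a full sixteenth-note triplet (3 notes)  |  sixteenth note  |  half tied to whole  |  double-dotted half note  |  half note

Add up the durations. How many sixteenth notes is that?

57

In sixteenth notes: half note = 8; a full sixteenth-note triplet (3 notes) (three triplet sixteenths span one eighth) = 2; sixteenth note = 1; half tied to whole (half + whole) = 24; double-dotted half note = 14; half note = 8.
Sum: 8 + 2 + 1 + 24 + 14 + 8 = 57 sixteenth notes.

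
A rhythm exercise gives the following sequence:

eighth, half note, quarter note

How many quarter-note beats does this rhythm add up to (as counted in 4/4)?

One quarter-note beat = 2 eighth notes.
Working in eighth notes: eighth = 1; half note = 4; quarter note = 2.
Adding: 1 + 4 + 2 = 7.
7 ÷ 2 = 3.5 beats.

3.5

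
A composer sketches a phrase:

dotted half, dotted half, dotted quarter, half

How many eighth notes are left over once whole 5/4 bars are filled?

9

One bar of 5/4 = 10 eighth notes.
Each duration in eighth notes: dotted half = 6; dotted half = 6; dotted quarter = 3; half = 4.
Sum: 6 + 6 + 3 + 4 = 19.
19 ÷ 10 = 1 complete bar with 9 eighth notes remaining.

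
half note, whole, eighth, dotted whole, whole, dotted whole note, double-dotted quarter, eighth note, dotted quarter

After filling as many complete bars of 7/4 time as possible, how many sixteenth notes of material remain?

One bar of 7/4 = 28 sixteenth notes.
Working in sixteenth notes: half note = 8; whole = 16; eighth = 2; dotted whole = 24; whole = 16; dotted whole note = 24; double-dotted quarter = 7; eighth note = 2; dotted quarter = 6.
Altogether 8 + 16 + 2 + 24 + 16 + 24 + 7 + 2 + 6 = 105.
105 ÷ 28 = 3 complete bars with 21 sixteenth notes remaining.

21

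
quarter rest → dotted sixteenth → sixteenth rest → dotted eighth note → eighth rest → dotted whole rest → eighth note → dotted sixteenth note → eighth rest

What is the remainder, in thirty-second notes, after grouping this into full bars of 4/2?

One bar of 4/2 = 64 thirty-second notes.
In thirty-second notes: quarter rest = 8; dotted sixteenth = 3; sixteenth rest = 2; dotted eighth note = 6; eighth rest = 4; dotted whole rest = 48; eighth note = 4; dotted sixteenth note = 3; eighth rest = 4.
Adding: 8 + 3 + 2 + 6 + 4 + 48 + 4 + 3 + 4 = 82.
82 ÷ 64 = 1 complete bar with 18 thirty-second notes remaining.

18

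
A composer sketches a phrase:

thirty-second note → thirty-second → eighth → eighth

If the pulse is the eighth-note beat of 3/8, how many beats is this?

2.5

One eighth-note beat = 4 thirty-second notes.
Convert each value to thirty-second notes: thirty-second note = 1; thirty-second = 1; eighth = 4; eighth = 4.
Sum: 1 + 1 + 4 + 4 = 10.
10 ÷ 4 = 2.5 beats.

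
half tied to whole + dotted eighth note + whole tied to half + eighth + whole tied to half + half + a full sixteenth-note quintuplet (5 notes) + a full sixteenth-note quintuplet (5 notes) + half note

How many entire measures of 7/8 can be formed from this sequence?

One bar of 7/8 = 14 sixteenth notes.
Convert each value to sixteenth notes: half tied to whole (half + whole) = 24; dotted eighth note = 3; whole tied to half (whole + half) = 24; eighth = 2; whole tied to half (whole + half) = 24; half = 8; a full sixteenth-note quintuplet (5 notes) (five quintuplet sixteenths span one quarter) = 4; a full sixteenth-note quintuplet (5 notes) (five quintuplet sixteenths span one quarter) = 4; half note = 8.
Total: 24 + 3 + 24 + 2 + 24 + 8 + 4 + 4 + 8 = 101.
101 ÷ 14 = 7 complete bars with 3 left over.

7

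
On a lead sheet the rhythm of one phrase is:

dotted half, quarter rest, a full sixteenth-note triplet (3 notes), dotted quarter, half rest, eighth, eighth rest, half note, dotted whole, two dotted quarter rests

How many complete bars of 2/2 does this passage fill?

5

One bar of 2/2 = 8 eighth notes.
Express everything in eighth notes: dotted half = 6; quarter rest = 2; a full sixteenth-note triplet (3 notes) (three triplet sixteenths span one eighth) = 1; dotted quarter = 3; half rest = 4; eighth = 1; eighth rest = 1; half note = 4; dotted whole = 12; dotted quarter rest = 3; dotted quarter rest = 3.
Adding: 6 + 2 + 1 + 3 + 4 + 1 + 1 + 4 + 12 + 3 + 3 = 40.
40 ÷ 8 = 5 complete bars with 0 left over.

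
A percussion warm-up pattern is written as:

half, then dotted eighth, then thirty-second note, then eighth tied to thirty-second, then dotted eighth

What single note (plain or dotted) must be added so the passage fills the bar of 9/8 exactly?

The bar of 9/8 = 36 thirty-second notes.
Express everything in thirty-second notes: half = 16; dotted eighth = 6; thirty-second note = 1; eighth tied to thirty-second (eighth + thirty-second) = 5; dotted eighth = 6.
Total: 16 + 6 + 1 + 5 + 6 = 34.
Remaining: 36 − 34 = 2 thirty-second notes, which is a sixteenth note.

sixteenth note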